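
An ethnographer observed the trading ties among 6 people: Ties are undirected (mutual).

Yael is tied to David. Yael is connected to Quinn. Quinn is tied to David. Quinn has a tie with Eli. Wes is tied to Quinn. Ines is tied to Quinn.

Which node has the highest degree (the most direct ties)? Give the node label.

Quinn

Degrees — David:2, Eli:1, Ines:1, Quinn:5, Wes:1, Yael:2.
The maximum is 5, attained only by Quinn.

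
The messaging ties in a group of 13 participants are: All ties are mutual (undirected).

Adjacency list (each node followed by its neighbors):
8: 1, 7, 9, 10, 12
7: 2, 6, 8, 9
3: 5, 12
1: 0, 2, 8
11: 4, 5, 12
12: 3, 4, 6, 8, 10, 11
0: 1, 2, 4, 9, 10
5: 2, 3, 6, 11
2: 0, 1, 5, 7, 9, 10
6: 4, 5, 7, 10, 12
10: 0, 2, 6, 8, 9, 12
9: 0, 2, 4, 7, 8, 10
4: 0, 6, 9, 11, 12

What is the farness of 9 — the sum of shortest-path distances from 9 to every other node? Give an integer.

Distances from 9: 0:1, 1:2, 2:1, 3:3, 4:1, 5:2, 6:2, 7:1, 8:1, 10:1, 11:2, 12:2.
Sum = 1 + 2 + 1 + 3 + 1 + 2 + 2 + 1 + 1 + 1 + 2 + 2 = 19.

19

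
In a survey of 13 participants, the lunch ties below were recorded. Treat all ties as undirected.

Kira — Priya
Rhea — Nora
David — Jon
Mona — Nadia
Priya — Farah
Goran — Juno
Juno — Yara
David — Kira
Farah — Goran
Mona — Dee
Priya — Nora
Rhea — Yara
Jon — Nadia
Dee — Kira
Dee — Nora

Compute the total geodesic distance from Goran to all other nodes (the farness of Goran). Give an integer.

Distances from Goran: David:4, Dee:4, Farah:1, Jon:5, Juno:1, Kira:3, Mona:5, Nadia:6, Nora:3, Priya:2, Rhea:3, Yara:2.
Sum = 4 + 4 + 1 + 5 + 1 + 3 + 5 + 6 + 3 + 2 + 3 + 2 = 39.

39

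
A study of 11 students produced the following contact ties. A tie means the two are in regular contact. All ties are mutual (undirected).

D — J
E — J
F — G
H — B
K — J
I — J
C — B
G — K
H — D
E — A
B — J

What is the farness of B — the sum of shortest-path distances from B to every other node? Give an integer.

Distances from B: A:3, C:1, D:2, E:2, F:4, G:3, H:1, I:2, J:1, K:2.
Sum = 3 + 1 + 2 + 2 + 4 + 3 + 1 + 2 + 1 + 2 = 21.

21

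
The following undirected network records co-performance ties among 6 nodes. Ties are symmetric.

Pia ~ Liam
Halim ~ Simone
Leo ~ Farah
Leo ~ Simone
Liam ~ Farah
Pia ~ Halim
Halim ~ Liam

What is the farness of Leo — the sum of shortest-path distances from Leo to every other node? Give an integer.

9

Distances from Leo: Farah:1, Halim:2, Liam:2, Pia:3, Simone:1.
Sum = 1 + 2 + 2 + 3 + 1 = 9.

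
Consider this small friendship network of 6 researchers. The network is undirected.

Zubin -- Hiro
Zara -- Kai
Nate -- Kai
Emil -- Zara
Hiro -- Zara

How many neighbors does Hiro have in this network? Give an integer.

Hiro is directly tied to Zara and Zubin. That is 2 neighbors, so the degree of Hiro is 2.

2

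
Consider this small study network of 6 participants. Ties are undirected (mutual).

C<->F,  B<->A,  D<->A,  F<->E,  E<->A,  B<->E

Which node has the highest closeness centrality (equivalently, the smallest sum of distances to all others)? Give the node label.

E

Farness (sum of distances to all others) for each node — A:8, B:9, C:13, D:12, E:7, F:9.
The smallest farness is 7, for E, so E has the highest closeness.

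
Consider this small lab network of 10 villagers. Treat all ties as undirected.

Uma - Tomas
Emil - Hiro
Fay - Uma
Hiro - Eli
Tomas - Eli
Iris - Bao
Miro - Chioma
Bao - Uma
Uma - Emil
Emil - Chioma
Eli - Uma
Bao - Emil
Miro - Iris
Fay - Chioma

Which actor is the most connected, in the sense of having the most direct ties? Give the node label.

Uma

Degrees — Bao:3, Chioma:3, Eli:3, Emil:4, Fay:2, Hiro:2, Iris:2, Miro:2, Tomas:2, Uma:5.
The maximum is 5, attained only by Uma.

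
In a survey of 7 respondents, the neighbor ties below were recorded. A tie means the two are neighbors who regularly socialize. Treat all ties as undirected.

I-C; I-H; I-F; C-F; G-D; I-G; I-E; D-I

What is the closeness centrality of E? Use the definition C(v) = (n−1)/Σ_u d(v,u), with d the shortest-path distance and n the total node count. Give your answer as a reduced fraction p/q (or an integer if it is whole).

6/11

Distances from E: C:2, D:2, F:2, G:2, H:2, I:1. Sum = 11.
n = 7, so closeness = 6/11.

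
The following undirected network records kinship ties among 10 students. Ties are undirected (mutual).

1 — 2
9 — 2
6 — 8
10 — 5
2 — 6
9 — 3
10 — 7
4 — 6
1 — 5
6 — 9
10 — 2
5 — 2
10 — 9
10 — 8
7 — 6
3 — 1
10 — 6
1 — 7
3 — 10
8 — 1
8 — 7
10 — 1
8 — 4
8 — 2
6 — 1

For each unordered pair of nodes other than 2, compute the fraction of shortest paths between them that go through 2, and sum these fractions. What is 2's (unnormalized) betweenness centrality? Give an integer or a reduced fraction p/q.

25/12

Pairs whose geodesics pass through 2 — 5–6: 1/3; 5–9: 1/2; 5–8: 1/3; 5–4: 2/6; 1–9: 1/4; 9–8: 1/3.
All other pairs contribute 0.
Summing the contributions gives betweenness(2) = 25/12.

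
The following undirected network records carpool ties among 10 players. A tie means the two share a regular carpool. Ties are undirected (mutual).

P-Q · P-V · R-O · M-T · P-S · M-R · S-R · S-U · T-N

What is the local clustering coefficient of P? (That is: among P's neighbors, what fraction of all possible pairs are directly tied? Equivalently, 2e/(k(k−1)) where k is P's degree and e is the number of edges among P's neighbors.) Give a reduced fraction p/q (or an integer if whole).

P's neighbors: Q, S, and V (k = 3).
Possible neighbor pairs: C(3,2) = 3. Edges among them: none → e = 0.
Clustering(P) = 0/3 = 0.

0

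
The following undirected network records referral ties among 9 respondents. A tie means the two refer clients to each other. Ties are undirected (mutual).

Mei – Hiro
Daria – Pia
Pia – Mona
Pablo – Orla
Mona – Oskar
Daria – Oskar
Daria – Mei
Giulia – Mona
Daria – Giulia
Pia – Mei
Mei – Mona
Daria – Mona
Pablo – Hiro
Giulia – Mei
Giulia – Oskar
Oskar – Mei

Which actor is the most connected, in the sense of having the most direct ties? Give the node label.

Mei

Degrees — Daria:5, Giulia:4, Hiro:2, Mei:6, Mona:5, Orla:1, Oskar:4, Pablo:2, Pia:3.
The maximum is 6, attained only by Mei.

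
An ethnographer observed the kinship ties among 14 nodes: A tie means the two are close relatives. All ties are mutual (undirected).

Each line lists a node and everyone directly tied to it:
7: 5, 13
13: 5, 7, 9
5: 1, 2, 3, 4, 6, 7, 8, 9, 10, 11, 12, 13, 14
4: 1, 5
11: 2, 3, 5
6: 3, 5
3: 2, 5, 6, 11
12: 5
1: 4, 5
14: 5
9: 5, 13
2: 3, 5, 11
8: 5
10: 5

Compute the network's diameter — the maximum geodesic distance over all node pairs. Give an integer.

Eccentricity of each node (its greatest distance to any other): 1:2, 2:2, 3:2, 4:2, 5:1, 6:2, 7:2, 8:2, 9:2, 10:2, 11:2, 12:2, 13:2, 14:2.
The maximum eccentricity is 2, realized for instance by the pair 10–2 via 10 – 5 – 2. So the diameter is 2.

2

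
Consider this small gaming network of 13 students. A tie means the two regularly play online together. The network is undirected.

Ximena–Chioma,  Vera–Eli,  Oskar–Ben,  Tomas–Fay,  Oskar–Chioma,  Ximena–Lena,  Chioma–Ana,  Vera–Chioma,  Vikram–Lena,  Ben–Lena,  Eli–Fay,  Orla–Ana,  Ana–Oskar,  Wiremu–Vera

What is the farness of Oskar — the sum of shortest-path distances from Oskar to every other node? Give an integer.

Distances from Oskar: Ana:1, Ben:1, Chioma:1, Eli:3, Fay:4, Lena:2, Orla:2, Tomas:5, Vera:2, Vikram:3, Wiremu:3, Ximena:2.
Sum = 1 + 1 + 1 + 3 + 4 + 2 + 2 + 5 + 2 + 3 + 3 + 2 = 29.

29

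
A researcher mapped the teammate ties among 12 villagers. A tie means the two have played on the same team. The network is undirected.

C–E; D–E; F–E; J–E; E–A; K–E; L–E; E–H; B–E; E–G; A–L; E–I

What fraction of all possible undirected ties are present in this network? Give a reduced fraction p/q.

2/11

There are 12 edges and 12 nodes, so the maximum possible is C(12,2) = 66.
Density = 12/66 = 2/11.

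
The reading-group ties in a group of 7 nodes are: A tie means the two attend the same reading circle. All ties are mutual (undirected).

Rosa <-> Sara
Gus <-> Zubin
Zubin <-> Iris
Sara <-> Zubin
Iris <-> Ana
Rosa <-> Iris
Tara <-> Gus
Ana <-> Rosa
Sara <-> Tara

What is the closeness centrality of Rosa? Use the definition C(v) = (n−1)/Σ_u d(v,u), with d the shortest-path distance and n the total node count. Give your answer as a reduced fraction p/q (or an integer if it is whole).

3/5

Distances from Rosa: Ana:1, Gus:3, Iris:1, Sara:1, Tara:2, Zubin:2. Sum = 10.
n = 7, so closeness = 6/10 = 3/5.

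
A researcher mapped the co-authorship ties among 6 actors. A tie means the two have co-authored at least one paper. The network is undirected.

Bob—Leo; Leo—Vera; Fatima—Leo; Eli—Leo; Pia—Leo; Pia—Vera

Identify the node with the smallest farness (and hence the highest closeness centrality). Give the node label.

Leo

Farness (sum of distances to all others) for each node — Bob:9, Eli:9, Fatima:9, Leo:5, Pia:8, Vera:8.
The smallest farness is 5, for Leo, so Leo has the highest closeness.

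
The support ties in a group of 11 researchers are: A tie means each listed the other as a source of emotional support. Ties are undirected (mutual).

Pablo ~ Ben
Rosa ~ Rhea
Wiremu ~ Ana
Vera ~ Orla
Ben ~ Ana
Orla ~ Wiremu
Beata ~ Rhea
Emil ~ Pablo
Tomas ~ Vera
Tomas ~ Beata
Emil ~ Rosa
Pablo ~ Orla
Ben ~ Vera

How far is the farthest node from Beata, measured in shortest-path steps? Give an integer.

4

Distances from Beata: Ana:4, Ben:3, Emil:3, Orla:3, Pablo:4, Rhea:1, Rosa:2, Tomas:1, Vera:2, Wiremu:4.
The largest is 4 (to Ana, Pablo, and Wiremu), so the eccentricity of Beata is 4.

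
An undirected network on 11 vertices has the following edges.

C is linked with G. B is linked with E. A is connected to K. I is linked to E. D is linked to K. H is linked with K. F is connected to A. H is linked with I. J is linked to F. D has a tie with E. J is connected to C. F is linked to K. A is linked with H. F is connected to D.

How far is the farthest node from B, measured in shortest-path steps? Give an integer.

Distances from B: A:4, C:5, D:2, E:1, F:3, G:6, H:3, I:2, J:4, K:3.
The largest is 6 (to G), so the eccentricity of B is 6.

6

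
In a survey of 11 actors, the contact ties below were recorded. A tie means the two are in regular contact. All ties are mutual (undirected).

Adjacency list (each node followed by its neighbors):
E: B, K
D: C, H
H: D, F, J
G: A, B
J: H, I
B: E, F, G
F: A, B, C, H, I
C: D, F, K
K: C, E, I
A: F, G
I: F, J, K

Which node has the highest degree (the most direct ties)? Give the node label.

Degrees — A:2, B:3, C:3, D:2, E:2, F:5, G:2, H:3, I:3, J:2, K:3.
The maximum is 5, attained only by F.

F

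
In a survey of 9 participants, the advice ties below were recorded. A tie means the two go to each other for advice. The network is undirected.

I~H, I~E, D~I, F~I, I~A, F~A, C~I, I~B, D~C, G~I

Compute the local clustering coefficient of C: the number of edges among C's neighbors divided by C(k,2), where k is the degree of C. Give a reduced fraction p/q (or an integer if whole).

1

C's neighbors: D and I (k = 2).
Possible neighbor pairs: C(2,2) = 1. Edges among them: D–I → e = 1.
Clustering(C) = 1/1.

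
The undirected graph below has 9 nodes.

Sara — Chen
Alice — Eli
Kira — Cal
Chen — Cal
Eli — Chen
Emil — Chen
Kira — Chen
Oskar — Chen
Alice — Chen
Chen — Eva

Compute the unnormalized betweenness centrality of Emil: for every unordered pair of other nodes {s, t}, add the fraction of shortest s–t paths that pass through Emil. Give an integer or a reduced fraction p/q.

0

No shortest path between any pair of other nodes passes through Emil.
Summing the contributions gives betweenness(Emil) = 0.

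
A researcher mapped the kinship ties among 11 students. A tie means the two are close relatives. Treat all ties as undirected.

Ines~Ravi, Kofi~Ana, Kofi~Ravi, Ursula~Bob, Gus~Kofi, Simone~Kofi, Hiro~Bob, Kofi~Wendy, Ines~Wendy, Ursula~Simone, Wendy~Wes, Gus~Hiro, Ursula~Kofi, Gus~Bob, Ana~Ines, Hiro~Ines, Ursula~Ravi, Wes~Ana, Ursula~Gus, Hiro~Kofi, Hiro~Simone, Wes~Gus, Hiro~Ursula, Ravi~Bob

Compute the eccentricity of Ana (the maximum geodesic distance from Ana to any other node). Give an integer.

Distances from Ana: Bob:3, Gus:2, Hiro:2, Ines:1, Kofi:1, Ravi:2, Simone:2, Ursula:2, Wendy:2, Wes:1.
The largest is 3 (to Bob), so the eccentricity of Ana is 3.

3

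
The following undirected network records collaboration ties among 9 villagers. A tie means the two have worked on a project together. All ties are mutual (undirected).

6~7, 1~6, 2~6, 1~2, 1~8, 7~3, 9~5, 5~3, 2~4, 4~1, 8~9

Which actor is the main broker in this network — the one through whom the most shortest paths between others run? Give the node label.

Unnormalized betweenness of each node: 1:10, 2:3/2, 3:7/2, 4:0, 5:3, 6:15/2, 7:11/2, 8:13/2, 9:9/2.
1 has the largest value, 10, making it the main broker — the node through which the most shortest paths run.

1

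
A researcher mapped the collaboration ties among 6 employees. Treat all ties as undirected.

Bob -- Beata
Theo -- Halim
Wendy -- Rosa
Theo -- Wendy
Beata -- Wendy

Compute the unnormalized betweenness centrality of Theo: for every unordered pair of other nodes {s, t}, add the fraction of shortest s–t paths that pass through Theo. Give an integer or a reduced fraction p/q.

4

Pairs whose geodesics pass through Theo — Beata–Halim: 1; Bob–Halim: 1; Wendy–Halim: 1; Rosa–Halim: 1.
All other pairs contribute 0.
Summing the contributions gives betweenness(Theo) = 4.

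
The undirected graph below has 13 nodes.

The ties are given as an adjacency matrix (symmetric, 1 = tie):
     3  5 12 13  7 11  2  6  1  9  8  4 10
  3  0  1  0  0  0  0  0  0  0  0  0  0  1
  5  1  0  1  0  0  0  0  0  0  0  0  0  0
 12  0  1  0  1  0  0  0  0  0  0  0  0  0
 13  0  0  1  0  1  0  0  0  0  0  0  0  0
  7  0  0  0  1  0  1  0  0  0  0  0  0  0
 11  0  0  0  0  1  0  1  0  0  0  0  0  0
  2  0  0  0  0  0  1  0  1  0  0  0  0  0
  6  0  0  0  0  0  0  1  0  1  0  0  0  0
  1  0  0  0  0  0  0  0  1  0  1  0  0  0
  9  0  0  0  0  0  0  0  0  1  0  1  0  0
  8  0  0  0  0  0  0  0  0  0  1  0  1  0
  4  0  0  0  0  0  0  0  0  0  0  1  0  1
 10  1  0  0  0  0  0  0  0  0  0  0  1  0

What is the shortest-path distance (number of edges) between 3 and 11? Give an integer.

One shortest route is 3 – 5 – 12 – 13 – 7 – 11, which uses 5 edges, and at distance 4 from 3 we only reach {7, 9}, which does not include 11. So d(3,11) = 5.

5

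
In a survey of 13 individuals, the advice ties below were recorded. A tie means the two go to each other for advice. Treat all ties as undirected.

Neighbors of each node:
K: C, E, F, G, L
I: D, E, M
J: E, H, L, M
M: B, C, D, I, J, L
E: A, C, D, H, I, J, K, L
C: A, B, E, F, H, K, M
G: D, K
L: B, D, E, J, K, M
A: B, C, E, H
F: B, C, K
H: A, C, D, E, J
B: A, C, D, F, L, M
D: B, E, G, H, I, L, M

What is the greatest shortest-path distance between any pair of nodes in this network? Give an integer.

3

Eccentricity of each node (its greatest distance to any other): A:3, B:2, C:2, D:2, E:2, F:3, G:3, H:2, I:3, J:3, K:2, L:2, M:2.
The maximum eccentricity is 3, realized for instance by the pair I–F via I – D – B – F. So the diameter is 3.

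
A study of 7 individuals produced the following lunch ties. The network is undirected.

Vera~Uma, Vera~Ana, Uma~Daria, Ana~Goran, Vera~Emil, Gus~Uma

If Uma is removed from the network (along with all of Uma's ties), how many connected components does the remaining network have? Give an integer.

3

Without Uma, the remaining ties split the others into: {Ana, Emil, Goran, Vera}; {Gus}; {Daria}.
That's 3 separate components.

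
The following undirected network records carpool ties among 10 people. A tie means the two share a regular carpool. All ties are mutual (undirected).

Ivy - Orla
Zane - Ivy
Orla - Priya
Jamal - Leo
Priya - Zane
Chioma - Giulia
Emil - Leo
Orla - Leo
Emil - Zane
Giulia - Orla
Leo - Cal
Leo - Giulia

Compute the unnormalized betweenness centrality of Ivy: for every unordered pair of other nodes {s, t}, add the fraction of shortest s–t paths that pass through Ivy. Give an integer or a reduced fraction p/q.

Pairs whose geodesics pass through Ivy — Zane–Orla: 1/2; Zane–Chioma: 1/3; Zane–Giulia: 1/3.
All other pairs contribute 0.
Summing the contributions gives betweenness(Ivy) = 7/6.

7/6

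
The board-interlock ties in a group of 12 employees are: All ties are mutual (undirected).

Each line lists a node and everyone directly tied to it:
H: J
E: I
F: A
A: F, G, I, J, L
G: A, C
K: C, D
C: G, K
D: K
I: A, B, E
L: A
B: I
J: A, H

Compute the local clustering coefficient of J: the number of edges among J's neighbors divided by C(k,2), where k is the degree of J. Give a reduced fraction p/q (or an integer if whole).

0

J's neighbors: A and H (k = 2).
Possible neighbor pairs: C(2,2) = 1. Edges among them: none → e = 0.
Clustering(J) = 0/1.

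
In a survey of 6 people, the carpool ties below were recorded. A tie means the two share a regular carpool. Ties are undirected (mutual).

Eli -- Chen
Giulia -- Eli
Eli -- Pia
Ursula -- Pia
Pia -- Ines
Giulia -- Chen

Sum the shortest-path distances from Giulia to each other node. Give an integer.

10

Distances from Giulia: Chen:1, Eli:1, Ines:3, Pia:2, Ursula:3.
Sum = 1 + 1 + 3 + 2 + 3 = 10.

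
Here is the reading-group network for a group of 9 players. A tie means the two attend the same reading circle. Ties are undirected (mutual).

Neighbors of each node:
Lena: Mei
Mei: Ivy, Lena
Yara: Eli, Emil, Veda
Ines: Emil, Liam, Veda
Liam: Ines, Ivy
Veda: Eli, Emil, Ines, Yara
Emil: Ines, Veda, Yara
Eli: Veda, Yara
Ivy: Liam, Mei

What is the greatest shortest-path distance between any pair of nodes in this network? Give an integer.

Eccentricity of each node (its greatest distance to any other): Eli:6, Emil:5, Ines:4, Ivy:4, Lena:6, Liam:3, Mei:5, Veda:5, Yara:6.
The maximum eccentricity is 6, realized for instance by the pair Lena–Eli via Lena – Mei – Ivy – Liam – Ines – Veda – Eli. So the diameter is 6.

6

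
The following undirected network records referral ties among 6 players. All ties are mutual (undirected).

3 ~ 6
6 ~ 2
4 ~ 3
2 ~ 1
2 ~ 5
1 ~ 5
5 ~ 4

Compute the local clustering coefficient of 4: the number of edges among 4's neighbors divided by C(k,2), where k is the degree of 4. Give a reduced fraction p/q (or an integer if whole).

4's neighbors: 3 and 5 (k = 2).
Possible neighbor pairs: C(2,2) = 1. Edges among them: none → e = 0.
Clustering(4) = 0/1.

0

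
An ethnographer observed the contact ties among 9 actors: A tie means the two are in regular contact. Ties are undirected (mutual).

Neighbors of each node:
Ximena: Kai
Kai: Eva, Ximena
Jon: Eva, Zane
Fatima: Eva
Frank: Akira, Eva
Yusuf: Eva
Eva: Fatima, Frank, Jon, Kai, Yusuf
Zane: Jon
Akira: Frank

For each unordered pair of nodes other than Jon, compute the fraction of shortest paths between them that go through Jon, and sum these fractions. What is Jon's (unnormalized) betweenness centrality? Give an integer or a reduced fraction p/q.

Pairs whose geodesics pass through Jon — Zane–Akira: 1; Zane–Fatima: 1; Zane–Ximena: 1; Zane–Kai: 1; Zane–Yusuf: 1; Zane–Eva: 1; Zane–Frank: 1.
All other pairs contribute 0.
Summing the contributions gives betweenness(Jon) = 7.

7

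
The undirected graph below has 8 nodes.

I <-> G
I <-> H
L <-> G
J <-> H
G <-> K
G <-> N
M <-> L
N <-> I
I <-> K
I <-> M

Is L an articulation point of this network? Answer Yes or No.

Even without L, every remaining node can still reach every other (the residual graph is connected), so L is not a cut vertex.

No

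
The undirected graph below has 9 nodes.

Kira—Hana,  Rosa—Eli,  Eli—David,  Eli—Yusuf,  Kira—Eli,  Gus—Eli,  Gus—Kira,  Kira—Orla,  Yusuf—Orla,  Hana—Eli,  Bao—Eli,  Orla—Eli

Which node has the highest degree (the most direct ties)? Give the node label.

Eli

Degrees — Bao:1, David:1, Eli:8, Gus:2, Hana:2, Kira:4, Orla:3, Rosa:1, Yusuf:2.
The maximum is 8, attained only by Eli.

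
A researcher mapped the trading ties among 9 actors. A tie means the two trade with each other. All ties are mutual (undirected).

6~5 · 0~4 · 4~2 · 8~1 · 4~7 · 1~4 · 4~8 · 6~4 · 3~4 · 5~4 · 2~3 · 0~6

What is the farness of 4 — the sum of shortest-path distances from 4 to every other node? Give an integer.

8

Distances from 4: 0:1, 1:1, 2:1, 3:1, 5:1, 6:1, 7:1, 8:1.
Sum = 1 + 1 + 1 + 1 + 1 + 1 + 1 + 1 = 8.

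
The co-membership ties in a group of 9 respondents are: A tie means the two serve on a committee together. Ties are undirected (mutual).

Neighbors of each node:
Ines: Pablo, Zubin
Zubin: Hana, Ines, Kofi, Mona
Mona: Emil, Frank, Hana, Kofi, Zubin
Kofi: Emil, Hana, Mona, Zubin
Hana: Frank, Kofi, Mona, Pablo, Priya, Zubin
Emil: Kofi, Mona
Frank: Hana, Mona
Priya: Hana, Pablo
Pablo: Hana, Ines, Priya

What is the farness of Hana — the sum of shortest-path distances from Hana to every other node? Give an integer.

10

Distances from Hana: Emil:2, Frank:1, Ines:2, Kofi:1, Mona:1, Pablo:1, Priya:1, Zubin:1.
Sum = 2 + 1 + 2 + 1 + 1 + 1 + 1 + 1 = 10.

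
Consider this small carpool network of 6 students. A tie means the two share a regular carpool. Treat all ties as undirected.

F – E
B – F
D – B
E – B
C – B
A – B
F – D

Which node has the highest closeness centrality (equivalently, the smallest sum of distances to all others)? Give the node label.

B

Farness (sum of distances to all others) for each node — A:9, B:5, C:9, D:8, E:8, F:7.
The smallest farness is 5, for B, so B has the highest closeness.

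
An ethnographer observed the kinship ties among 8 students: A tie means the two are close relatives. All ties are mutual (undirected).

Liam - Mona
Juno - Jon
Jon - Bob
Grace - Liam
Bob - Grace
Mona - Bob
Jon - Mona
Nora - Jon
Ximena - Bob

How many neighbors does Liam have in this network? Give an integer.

Liam is directly tied to Grace and Mona. That is 2 neighbors, so the degree of Liam is 2.

2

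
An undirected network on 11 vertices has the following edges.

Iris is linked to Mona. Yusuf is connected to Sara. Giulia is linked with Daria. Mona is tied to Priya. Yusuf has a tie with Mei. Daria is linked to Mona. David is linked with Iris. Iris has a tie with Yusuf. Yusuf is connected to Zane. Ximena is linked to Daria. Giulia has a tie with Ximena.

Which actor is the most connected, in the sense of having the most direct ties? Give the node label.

Degrees — Daria:3, David:1, Giulia:2, Iris:3, Mei:1, Mona:3, Priya:1, Sara:1, Ximena:2, Yusuf:4, Zane:1.
The maximum is 4, attained only by Yusuf.

Yusuf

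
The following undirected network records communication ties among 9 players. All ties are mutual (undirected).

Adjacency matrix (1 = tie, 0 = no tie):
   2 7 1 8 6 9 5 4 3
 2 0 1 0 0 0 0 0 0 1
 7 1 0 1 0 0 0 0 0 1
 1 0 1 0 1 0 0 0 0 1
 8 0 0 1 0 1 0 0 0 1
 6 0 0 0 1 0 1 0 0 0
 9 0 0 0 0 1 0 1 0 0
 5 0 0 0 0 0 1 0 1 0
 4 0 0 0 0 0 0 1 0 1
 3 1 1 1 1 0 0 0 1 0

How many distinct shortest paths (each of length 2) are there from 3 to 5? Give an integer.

The shortest distance is 2, and the only length-2 path is 3–4–5. So there is exactly 1 shortest path.

1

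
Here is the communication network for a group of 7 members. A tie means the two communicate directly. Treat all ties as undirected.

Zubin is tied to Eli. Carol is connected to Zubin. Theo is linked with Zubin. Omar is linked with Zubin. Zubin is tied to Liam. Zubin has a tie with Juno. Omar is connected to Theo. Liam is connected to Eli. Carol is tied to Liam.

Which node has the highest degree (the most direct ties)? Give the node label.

Zubin

Degrees — Carol:2, Eli:2, Juno:1, Liam:3, Omar:2, Theo:2, Zubin:6.
The maximum is 6, attained only by Zubin.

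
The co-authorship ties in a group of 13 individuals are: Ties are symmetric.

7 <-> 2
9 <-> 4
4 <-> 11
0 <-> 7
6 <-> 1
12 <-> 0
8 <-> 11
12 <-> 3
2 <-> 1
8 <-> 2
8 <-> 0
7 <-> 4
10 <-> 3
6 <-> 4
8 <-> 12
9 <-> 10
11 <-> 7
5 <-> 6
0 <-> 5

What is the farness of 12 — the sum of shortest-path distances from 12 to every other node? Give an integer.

25

Distances from 12: 0:1, 1:3, 2:2, 3:1, 4:3, 5:2, 6:3, 7:2, 8:1, 9:3, 10:2, 11:2.
Sum = 1 + 3 + 2 + 1 + 3 + 2 + 3 + 2 + 1 + 3 + 2 + 2 = 25.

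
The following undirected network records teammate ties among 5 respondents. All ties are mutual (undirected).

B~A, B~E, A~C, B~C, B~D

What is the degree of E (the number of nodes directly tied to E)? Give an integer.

E is directly tied to B. That is 1 neighbor, so the degree of E is 1.

1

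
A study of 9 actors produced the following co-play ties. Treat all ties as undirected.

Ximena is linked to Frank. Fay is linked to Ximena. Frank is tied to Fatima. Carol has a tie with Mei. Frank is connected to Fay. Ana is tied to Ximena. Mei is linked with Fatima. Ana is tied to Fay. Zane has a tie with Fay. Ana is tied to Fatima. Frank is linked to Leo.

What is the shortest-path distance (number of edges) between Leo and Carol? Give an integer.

One shortest route is Leo – Frank – Fatima – Mei – Carol, which uses 4 edges, and at distance 3 from Leo we only reach {Ana, Mei, Zane}, which does not include Carol. So d(Leo,Carol) = 4.

4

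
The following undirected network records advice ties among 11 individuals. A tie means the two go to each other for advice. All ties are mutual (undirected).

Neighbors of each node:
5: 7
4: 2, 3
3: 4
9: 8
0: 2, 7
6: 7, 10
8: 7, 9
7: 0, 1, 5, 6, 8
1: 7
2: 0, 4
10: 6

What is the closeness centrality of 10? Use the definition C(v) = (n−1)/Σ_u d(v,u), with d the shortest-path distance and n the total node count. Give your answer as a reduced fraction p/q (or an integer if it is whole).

Distances from 10: 0:3, 1:3, 2:4, 3:6, 4:5, 5:3, 6:1, 7:2, 8:3, 9:4. Sum = 34.
n = 11, so closeness = 10/34 = 5/17.

5/17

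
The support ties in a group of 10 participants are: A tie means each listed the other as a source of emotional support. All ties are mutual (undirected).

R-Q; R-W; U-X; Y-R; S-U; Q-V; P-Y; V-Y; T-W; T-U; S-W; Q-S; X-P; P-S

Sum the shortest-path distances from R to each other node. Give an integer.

17

Distances from R: P:2, Q:1, S:2, T:2, U:3, V:2, W:1, X:3, Y:1.
Sum = 2 + 1 + 2 + 2 + 3 + 2 + 1 + 3 + 1 = 17.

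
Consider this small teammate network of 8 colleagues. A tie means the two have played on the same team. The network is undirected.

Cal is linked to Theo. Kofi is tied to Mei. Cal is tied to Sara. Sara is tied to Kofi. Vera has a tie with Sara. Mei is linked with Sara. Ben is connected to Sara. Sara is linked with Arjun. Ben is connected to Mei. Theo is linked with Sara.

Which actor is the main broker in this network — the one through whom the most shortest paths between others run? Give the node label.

Sara

Unnormalized betweenness of each node: Arjun:0, Ben:0, Cal:0, Kofi:0, Mei:1/2, Sara:35/2, Theo:0, Vera:0.
Sara has the largest value, 35/2, making it the main broker — the node through which the most shortest paths run.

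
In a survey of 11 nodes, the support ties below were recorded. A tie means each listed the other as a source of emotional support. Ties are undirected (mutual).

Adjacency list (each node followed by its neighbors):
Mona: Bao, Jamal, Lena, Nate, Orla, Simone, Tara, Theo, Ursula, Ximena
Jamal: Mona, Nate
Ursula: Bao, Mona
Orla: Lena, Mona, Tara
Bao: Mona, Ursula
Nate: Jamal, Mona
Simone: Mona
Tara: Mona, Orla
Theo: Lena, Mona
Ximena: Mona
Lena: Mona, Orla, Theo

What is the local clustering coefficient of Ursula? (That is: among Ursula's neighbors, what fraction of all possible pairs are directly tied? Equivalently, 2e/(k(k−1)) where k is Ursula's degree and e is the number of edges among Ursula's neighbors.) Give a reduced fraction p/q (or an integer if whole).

Ursula's neighbors: Bao and Mona (k = 2).
Possible neighbor pairs: C(2,2) = 1. Edges among them: Bao–Mona → e = 1.
Clustering(Ursula) = 1/1.

1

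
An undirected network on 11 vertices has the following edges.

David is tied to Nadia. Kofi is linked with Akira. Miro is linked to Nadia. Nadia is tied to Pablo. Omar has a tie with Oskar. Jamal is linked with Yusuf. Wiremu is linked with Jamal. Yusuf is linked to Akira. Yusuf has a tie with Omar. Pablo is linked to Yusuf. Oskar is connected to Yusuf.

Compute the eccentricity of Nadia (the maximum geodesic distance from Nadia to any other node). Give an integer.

4

Distances from Nadia: Akira:3, David:1, Jamal:3, Kofi:4, Miro:1, Omar:3, Oskar:3, Pablo:1, Wiremu:4, Yusuf:2.
The largest is 4 (to Wiremu and Kofi), so the eccentricity of Nadia is 4.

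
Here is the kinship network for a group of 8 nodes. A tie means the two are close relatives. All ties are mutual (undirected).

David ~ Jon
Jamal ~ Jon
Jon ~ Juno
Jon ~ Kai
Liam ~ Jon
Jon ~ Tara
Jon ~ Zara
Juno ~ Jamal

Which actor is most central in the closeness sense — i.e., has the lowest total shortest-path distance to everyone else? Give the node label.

Jon

Farness (sum of distances to all others) for each node — David:13, Jamal:12, Jon:7, Juno:12, Kai:13, Liam:13, Tara:13, Zara:13.
The smallest farness is 7, for Jon, so Jon has the highest closeness.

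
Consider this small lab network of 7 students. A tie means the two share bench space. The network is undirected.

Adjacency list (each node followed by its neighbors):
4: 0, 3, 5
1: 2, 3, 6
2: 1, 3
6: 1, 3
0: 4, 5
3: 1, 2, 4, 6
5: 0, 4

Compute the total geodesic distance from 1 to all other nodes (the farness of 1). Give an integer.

Distances from 1: 0:3, 2:1, 3:1, 4:2, 5:3, 6:1.
Sum = 3 + 1 + 1 + 2 + 3 + 1 = 11.

11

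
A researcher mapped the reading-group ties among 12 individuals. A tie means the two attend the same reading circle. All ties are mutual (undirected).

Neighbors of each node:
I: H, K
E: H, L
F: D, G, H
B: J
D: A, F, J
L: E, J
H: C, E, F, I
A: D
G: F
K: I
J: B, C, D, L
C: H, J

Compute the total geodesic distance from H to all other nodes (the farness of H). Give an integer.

20

Distances from H: A:3, B:3, C:1, D:2, E:1, F:1, G:2, I:1, J:2, K:2, L:2.
Sum = 3 + 3 + 1 + 2 + 1 + 1 + 2 + 1 + 2 + 2 + 2 = 20.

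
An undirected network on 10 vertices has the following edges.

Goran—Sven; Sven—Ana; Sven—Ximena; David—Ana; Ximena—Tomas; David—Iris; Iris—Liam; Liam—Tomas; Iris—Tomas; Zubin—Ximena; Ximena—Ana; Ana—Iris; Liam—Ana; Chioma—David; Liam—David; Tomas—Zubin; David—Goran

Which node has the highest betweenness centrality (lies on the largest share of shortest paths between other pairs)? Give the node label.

David

Unnormalized betweenness of each node: Ana:20/3, Chioma:0, David:67/6, Goran:1, Iris:7/3, Liam:7/3, Sven:17/6, Tomas:13/3, Ximena:16/3, Zubin:0.
David has the largest value, 67/6, making it the main broker — the node through which the most shortest paths run.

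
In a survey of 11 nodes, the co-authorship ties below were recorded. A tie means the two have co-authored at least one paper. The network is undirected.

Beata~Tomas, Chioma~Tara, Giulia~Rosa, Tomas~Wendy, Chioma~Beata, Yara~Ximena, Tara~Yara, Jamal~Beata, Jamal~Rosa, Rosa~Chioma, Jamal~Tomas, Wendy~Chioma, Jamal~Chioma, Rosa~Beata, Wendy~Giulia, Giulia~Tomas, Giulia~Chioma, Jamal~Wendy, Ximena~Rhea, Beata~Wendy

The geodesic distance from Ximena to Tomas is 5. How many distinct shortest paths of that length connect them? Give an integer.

The shortest distance is 5. The length-5 paths are: Ximena–Yara–Tara–Chioma–Jamal–Tomas; Ximena–Yara–Tara–Chioma–Beata–Tomas; Ximena–Yara–Tara–Chioma–Wendy–Tomas; Ximena–Yara–Tara–Chioma–Giulia–Tomas.
That gives 4 distinct shortest paths.

4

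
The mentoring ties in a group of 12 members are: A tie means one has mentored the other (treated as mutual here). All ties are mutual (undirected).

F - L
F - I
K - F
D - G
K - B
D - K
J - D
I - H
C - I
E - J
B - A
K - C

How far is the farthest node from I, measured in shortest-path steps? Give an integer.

Distances from I: A:4, B:3, C:1, D:3, E:5, F:1, G:4, H:1, J:4, K:2, L:2.
The largest is 5 (to E), so the eccentricity of I is 5.

5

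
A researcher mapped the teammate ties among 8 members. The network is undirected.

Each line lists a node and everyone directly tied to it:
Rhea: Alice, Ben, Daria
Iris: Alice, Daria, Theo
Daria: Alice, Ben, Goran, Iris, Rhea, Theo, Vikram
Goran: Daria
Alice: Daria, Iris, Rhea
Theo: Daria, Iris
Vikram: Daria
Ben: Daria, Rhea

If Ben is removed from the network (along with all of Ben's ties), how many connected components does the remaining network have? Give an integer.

1

Ben's neighbors (Daria and Rhea) remain reachable from one another through other ties, so the rest of the network stays in one piece.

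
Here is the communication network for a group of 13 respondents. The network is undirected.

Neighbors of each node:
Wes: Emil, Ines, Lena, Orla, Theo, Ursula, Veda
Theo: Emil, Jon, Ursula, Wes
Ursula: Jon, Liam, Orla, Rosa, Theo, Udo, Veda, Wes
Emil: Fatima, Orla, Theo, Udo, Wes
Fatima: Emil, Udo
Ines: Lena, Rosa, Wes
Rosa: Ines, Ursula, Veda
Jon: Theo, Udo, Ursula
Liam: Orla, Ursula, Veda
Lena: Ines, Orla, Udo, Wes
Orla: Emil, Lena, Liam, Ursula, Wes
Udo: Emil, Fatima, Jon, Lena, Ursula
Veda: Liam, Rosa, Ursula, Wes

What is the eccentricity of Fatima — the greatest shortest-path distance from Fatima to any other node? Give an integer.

Distances from Fatima: Emil:1, Ines:3, Jon:2, Lena:2, Liam:3, Orla:2, Rosa:3, Theo:2, Udo:1, Ursula:2, Veda:3, Wes:2.
The largest is 3 (to Ines, Veda, Liam, and Rosa), so the eccentricity of Fatima is 3.

3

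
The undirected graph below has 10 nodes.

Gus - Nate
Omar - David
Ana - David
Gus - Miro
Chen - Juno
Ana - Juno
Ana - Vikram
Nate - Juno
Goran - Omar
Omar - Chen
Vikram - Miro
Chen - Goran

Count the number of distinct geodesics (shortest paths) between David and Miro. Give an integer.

The shortest distance is 3, and the only length-3 path is David–Ana–Vikram–Miro. So there is exactly 1 shortest path.

1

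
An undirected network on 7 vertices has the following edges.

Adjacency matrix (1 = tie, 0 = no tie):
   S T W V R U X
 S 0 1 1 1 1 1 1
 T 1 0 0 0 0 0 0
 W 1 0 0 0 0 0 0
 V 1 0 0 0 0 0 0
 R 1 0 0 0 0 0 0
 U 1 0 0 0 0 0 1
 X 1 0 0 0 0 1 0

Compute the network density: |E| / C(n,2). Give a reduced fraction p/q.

1/3

There are 7 edges and 7 nodes, so the maximum possible is C(7,2) = 21.
Density = 7/21 = 1/3.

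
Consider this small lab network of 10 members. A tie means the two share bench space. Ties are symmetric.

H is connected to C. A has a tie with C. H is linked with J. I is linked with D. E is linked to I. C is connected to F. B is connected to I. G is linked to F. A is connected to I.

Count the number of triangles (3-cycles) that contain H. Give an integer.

0

H's neighbors are C and J, but none of them are tied to each other, so no triangle contains H.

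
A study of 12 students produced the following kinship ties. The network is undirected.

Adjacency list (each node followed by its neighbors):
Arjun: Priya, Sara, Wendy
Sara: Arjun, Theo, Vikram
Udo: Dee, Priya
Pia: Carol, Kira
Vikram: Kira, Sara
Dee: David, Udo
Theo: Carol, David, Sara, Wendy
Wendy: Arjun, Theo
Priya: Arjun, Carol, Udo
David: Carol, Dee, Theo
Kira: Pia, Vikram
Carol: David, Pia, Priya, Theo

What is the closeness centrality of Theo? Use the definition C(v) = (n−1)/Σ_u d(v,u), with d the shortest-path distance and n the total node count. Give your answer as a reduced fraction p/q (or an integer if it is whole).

11/20

Distances from Theo: Arjun:2, Carol:1, David:1, Dee:2, Kira:3, Pia:2, Priya:2, Sara:1, Udo:3, Vikram:2, Wendy:1. Sum = 20.
n = 12, so closeness = 11/20.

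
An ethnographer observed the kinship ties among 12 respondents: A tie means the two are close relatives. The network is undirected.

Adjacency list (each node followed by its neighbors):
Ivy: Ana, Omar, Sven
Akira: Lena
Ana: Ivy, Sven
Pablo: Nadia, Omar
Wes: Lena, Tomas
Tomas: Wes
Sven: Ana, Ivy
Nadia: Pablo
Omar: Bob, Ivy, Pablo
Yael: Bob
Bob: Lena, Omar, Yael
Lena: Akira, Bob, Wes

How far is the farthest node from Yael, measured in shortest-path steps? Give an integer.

Distances from Yael: Akira:3, Ana:4, Bob:1, Ivy:3, Lena:2, Nadia:4, Omar:2, Pablo:3, Sven:4, Tomas:4, Wes:3.
The largest is 4 (to Tomas, Ana, Sven, and Nadia), so the eccentricity of Yael is 4.

4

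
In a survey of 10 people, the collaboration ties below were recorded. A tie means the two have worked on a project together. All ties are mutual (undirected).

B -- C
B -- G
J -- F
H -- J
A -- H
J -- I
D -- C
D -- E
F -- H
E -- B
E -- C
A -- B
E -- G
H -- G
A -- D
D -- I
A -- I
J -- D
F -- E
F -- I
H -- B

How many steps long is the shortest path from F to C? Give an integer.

One shortest route is F – E – C, which uses 2 edges, and F and C are not directly tied, so nothing shorter exists. So d(F,C) = 2.

2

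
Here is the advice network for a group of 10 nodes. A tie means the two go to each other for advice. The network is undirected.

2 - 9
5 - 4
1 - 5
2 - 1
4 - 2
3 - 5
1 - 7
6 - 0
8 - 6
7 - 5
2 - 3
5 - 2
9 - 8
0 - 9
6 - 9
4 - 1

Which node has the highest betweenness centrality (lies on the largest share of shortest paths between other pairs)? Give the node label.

Unnormalized betweenness of each node: 0:0, 1:3, 2:21, 3:0, 4:0, 5:5, 6:1/2, 7:0, 8:0, 9:37/2.
2 has the largest value, 21, making it the main broker — the node through which the most shortest paths run.

2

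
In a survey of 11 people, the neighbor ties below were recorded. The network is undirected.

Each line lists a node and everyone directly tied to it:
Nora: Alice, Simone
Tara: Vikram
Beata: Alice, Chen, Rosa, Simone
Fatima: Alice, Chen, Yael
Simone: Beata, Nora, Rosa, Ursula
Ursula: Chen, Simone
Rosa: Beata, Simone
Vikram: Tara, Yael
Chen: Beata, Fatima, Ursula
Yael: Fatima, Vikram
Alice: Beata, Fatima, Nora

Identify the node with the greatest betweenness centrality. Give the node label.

Unnormalized betweenness of each node: Alice:11, Beata:21/2, Chen:11, Fatima:22, Nora:7/4, Rosa:0, Simone:5, Tara:0, Ursula:7/4, Vikram:9, Yael:16.
Fatima has the largest value, 22, making it the main broker — the node through which the most shortest paths run.

Fatima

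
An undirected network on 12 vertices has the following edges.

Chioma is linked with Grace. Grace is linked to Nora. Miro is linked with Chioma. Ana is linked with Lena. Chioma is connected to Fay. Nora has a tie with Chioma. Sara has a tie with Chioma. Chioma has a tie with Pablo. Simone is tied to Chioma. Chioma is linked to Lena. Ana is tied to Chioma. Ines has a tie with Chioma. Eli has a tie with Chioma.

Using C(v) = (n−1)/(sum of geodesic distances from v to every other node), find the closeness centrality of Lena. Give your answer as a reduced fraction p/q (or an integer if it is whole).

Distances from Lena: Ana:1, Chioma:1, Eli:2, Fay:2, Grace:2, Ines:2, Miro:2, Nora:2, Pablo:2, Sara:2, Simone:2. Sum = 20.
n = 12, so closeness = 11/20.

11/20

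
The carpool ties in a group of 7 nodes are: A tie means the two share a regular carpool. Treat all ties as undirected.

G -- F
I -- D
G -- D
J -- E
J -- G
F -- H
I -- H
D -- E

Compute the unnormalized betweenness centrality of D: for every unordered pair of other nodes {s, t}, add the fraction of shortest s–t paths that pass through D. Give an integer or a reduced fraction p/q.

5

Pairs whose geodesics pass through D — J–I: 2/2; E–I: 1; E–H: 1; E–F: 1/2; E–G: 1/2; I–G: 1.
All other pairs contribute 0.
Summing the contributions gives betweenness(D) = 5.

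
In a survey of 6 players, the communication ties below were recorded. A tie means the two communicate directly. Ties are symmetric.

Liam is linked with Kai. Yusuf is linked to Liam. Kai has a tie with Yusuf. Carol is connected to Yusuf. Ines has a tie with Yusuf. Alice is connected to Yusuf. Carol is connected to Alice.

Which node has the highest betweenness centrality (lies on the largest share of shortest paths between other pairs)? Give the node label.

Unnormalized betweenness of each node: Alice:0, Carol:0, Ines:0, Kai:0, Liam:0, Yusuf:8.
Yusuf has the largest value, 8, making it the main broker — the node through which the most shortest paths run.

Yusuf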